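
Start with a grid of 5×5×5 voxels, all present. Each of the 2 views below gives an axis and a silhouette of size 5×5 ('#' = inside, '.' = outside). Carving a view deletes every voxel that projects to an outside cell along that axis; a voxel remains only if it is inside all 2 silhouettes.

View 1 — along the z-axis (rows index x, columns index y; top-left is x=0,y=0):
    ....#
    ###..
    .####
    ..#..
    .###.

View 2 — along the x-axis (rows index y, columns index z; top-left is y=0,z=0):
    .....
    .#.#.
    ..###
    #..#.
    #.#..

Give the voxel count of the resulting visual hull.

voxel count = 26

start: 5×5×5 = 125 voxels
carve view 1 (along z, XY-mask fill 12/25): 60 voxels remain
carve view 2 (along x, YZ-mask fill 9/25): 26 voxels remain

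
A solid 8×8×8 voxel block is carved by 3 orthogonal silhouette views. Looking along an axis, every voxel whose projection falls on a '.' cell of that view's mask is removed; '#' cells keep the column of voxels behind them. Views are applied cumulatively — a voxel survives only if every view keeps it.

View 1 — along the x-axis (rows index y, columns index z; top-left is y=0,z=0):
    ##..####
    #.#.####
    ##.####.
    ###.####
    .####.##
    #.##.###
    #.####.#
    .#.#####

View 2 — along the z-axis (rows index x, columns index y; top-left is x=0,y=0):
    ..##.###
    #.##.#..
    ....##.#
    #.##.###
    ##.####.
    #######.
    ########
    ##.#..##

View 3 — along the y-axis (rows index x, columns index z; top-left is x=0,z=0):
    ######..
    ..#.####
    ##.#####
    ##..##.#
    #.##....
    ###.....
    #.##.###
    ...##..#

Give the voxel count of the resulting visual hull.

|visual hull| = 157

initial block: 8^3 = 512
[1] x-view keeps 49 columns → grid now 392
[2] z-view keeps 44 columns → grid now 271
[3] y-view keeps 38 columns → grid now 157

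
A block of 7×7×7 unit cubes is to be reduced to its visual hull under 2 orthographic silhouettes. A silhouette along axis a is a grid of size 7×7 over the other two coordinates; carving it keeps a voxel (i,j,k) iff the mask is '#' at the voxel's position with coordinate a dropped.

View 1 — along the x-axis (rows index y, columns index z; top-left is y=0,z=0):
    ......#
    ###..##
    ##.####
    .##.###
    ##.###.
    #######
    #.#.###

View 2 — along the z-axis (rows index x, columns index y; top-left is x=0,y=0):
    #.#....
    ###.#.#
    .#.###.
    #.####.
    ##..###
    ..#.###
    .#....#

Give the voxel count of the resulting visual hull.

initial block: 7^3 = 343
V1 x: intersect with YZ mask (34 set) -- 238 left
V2 z: intersect with XY mask (27 set) -- 131 left

|visual hull| = 131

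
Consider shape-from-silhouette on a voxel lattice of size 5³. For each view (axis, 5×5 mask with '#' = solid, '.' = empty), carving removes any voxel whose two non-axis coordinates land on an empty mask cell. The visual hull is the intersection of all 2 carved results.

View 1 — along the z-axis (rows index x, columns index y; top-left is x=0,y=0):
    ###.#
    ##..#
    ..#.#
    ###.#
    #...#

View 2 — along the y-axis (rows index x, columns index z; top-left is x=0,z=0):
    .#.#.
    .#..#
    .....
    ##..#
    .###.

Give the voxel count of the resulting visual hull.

full grid |V| = 125
carve view 1 (along z, XY-mask fill 15/25): 75 voxels remain
carve view 2 (along y, XZ-mask fill 10/25): 32 voxels remain

32 voxels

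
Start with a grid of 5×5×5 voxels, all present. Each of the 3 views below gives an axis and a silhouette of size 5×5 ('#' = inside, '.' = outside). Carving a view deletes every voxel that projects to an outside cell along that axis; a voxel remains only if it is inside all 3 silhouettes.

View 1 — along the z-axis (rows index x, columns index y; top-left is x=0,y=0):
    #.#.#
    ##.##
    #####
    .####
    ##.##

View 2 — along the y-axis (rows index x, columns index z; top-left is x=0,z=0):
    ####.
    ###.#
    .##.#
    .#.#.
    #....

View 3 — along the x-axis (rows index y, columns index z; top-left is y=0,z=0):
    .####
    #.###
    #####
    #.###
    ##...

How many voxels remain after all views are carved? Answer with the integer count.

before carving: 125 voxels (5×5×5)
V1 z: intersect with XY mask (20 set) -- 100 left
V2 y: intersect with XZ mask (14 set) -- 55 left
V3 x: intersect with YZ mask (19 set) -- 39 left

|visual hull| = 39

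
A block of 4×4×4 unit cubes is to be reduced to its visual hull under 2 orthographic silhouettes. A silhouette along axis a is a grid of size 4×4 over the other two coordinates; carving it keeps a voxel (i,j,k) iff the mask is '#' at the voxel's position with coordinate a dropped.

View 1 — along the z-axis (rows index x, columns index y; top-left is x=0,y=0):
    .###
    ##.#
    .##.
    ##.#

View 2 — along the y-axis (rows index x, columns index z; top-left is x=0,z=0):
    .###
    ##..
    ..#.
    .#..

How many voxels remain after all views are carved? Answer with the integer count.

initial block: 4^3 = 64
V1 z: intersect with XY mask (11 set) -- 44 left
V2 y: intersect with XZ mask (7 set) -- 20 left

|visual hull| = 20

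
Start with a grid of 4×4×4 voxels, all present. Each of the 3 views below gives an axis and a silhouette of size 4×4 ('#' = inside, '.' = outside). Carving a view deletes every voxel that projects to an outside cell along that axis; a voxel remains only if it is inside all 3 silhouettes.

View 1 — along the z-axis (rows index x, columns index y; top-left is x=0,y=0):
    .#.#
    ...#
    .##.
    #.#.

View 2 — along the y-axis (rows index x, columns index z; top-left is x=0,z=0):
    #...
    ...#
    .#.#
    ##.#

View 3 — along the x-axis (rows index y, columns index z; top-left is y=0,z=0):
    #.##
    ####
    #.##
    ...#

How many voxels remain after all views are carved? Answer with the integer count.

9 voxels

initial block: 4^3 = 64
carve view 1 (along z, XY-mask fill 7/16): 28 voxels remain
carve view 2 (along y, XZ-mask fill 7/16): 13 voxels remain
carve view 3 (along x, YZ-mask fill 11/16): 9 voxels remain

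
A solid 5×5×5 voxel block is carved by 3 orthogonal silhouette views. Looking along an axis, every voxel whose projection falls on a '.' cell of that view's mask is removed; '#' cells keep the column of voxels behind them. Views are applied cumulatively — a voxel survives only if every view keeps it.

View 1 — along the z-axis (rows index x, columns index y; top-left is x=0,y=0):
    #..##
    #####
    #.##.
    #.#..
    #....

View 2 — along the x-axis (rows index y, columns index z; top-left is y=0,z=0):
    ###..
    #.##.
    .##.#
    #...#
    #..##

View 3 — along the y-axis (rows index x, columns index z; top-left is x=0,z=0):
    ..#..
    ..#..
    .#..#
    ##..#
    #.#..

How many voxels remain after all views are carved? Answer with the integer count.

before carving: 125 voxels (5×5×5)
step 1: project along z, AND mask (14/25) → |grid| = 70
step 2: project along x, AND mask (14/25) → |grid| = 39
step 3: project along y, AND mask (9/25) → |grid| = 14

voxel count = 14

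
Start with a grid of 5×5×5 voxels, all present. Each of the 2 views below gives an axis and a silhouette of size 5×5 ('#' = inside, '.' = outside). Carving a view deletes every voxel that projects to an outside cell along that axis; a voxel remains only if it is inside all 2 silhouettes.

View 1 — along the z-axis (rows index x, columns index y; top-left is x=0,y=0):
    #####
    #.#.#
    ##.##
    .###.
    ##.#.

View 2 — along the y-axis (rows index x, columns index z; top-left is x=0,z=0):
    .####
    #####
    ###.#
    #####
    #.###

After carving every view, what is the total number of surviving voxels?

78 voxels

initial block: 5^3 = 125
carve view 1 (along z, XY-mask fill 18/25): 90 voxels remain
carve view 2 (along y, XZ-mask fill 22/25): 78 voxels remain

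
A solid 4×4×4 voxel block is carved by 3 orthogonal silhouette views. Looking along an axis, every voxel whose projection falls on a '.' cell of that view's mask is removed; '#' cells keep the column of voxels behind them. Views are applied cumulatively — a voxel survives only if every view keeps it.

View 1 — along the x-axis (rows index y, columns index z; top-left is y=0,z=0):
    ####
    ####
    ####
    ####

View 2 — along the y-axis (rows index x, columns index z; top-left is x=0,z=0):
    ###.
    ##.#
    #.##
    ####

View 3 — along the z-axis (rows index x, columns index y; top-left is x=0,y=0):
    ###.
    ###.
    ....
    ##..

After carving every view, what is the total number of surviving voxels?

voxel count = 26

before carving: 64 voxels (4×4×4)
after view 1 [x-axis, 16 of 16 cells solid] → remaining = 64
after view 2 [y-axis, 13 of 16 cells solid] → remaining = 52
after view 3 [z-axis, 8 of 16 cells solid] → remaining = 26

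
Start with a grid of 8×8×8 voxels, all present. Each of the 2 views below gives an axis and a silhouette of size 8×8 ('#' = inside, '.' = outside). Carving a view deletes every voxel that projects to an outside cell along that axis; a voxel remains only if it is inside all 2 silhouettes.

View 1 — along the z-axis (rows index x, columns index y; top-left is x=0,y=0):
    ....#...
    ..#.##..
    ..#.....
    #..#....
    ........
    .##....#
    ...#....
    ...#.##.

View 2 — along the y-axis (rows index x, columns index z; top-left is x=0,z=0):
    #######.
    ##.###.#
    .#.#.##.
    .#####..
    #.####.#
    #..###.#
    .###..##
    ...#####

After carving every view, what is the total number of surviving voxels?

before carving: 512 voxels (8×8×8)
carve view 1 (along z, XY-mask fill 14/64): 112 voxels remain
carve view 2 (along y, XZ-mask fill 43/64): 74 voxels remain

voxel count = 74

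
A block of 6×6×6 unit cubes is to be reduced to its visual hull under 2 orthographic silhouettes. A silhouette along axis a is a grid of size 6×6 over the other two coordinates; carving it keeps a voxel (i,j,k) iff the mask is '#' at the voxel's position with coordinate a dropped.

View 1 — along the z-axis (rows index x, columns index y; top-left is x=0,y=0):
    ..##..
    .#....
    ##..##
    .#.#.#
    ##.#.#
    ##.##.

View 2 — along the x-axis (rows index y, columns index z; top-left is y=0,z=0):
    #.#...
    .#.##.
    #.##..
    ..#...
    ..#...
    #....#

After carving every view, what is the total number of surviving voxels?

voxel count = 36

start: 6×6×6 = 216 voxels
after view 1 [z-axis, 18 of 36 cells solid] → remaining = 108
after view 2 [x-axis, 12 of 36 cells solid] → remaining = 36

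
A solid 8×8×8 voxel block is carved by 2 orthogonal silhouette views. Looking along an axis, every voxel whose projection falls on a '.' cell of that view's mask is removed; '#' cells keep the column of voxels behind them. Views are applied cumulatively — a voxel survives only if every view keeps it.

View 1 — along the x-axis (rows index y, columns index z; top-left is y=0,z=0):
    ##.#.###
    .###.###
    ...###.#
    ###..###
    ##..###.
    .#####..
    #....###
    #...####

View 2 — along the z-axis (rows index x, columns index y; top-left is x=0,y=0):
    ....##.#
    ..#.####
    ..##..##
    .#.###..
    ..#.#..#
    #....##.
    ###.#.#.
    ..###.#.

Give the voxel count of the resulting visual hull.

152 voxels

full grid |V| = 512
step 1: project along x, AND mask (41/64) → |grid| = 328
step 2: project along z, AND mask (31/64) → |grid| = 152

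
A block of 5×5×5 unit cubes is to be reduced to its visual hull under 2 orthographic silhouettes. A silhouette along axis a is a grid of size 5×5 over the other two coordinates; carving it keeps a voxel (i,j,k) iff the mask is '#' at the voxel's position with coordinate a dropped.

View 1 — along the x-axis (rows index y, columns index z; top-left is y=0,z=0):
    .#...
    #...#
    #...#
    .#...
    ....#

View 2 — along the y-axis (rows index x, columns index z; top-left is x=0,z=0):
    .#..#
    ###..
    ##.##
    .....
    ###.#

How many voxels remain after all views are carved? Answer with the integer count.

before carving: 125 voxels (5×5×5)
  1. axis=0 (YZ plane), |mask|=7  ⇒  voxels=35
  2. axis=1 (XZ plane), |mask|=13  ⇒  voxels=23

voxel count = 23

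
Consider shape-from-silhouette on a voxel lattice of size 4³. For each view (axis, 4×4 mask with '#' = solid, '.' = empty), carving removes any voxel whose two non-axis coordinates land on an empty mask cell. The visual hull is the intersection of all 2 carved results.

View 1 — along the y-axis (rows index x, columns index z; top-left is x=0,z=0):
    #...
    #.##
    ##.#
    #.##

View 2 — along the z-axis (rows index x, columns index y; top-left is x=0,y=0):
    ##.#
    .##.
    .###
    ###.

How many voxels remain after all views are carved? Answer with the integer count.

before carving: 64 voxels (4×4×4)
[1] y-view keeps 10 columns → grid now 40
[2] z-view keeps 11 columns → grid now 27

voxel count = 27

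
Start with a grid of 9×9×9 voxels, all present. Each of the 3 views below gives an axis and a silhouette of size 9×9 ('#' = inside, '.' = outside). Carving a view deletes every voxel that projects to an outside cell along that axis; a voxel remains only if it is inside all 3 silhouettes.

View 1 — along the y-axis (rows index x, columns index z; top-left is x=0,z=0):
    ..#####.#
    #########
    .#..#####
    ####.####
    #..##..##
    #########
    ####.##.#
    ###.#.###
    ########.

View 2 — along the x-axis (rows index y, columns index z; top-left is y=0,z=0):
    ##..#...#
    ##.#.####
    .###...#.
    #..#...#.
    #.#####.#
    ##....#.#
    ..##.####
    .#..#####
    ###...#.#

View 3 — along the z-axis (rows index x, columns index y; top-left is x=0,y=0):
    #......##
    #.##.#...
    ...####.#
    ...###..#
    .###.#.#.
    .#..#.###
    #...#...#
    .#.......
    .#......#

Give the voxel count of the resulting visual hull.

voxel count = 131

before carving: 729 voxels (9×9×9)
carve view 1 (along y, XZ-mask fill 65/81): 585 voxels remain
carve view 2 (along x, YZ-mask fill 46/81): 335 voxels remain
carve view 3 (along z, XY-mask fill 32/81): 131 voxels remain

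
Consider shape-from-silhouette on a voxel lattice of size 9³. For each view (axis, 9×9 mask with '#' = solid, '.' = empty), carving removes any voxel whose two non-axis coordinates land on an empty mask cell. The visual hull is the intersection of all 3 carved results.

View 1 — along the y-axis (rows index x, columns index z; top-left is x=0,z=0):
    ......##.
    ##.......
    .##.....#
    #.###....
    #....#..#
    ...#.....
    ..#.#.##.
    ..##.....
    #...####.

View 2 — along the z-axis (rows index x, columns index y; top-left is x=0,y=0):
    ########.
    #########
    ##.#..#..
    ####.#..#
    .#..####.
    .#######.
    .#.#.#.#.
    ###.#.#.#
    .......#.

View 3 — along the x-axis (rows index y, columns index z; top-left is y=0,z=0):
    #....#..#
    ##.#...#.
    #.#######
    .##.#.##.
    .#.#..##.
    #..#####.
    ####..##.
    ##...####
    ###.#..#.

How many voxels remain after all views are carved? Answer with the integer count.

before carving: 729 voxels (9×9×9)
[1] y-view keeps 26 columns → grid now 234
[2] z-view keeps 50 columns → grid now 125
[3] x-view keeps 47 columns → grid now 80

voxel count = 80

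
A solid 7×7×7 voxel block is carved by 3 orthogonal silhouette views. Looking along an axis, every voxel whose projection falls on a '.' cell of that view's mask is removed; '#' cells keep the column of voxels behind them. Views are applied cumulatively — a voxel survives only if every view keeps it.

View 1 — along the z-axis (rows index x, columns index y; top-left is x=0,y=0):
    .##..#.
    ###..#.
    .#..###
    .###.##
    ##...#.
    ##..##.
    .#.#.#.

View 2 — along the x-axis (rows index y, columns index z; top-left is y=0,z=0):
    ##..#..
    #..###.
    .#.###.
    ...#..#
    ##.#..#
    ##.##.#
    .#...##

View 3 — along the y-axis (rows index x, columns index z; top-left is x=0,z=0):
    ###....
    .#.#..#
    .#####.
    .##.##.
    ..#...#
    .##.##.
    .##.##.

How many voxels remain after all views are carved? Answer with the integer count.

42 voxels

before carving: 343 voxels (7×7×7)
[1] z-view keeps 26 columns → grid now 182
[2] x-view keeps 25 columns → grid now 102
[3] y-view keeps 25 columns → grid now 42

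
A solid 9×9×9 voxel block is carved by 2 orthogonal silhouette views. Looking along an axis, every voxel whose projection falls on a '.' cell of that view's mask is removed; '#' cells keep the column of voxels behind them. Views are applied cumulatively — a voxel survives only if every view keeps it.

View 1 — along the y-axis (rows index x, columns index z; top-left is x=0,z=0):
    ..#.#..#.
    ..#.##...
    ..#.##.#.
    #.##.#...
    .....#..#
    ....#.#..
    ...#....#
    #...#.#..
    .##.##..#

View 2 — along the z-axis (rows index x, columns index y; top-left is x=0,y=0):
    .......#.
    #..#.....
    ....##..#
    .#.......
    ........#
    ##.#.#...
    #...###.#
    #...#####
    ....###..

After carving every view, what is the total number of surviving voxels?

initial block: 9^3 = 729
step 1: project along y, AND mask (28/81) → |grid| = 252
step 2: project along z, AND mask (26/81) → |grid| = 78

|visual hull| = 78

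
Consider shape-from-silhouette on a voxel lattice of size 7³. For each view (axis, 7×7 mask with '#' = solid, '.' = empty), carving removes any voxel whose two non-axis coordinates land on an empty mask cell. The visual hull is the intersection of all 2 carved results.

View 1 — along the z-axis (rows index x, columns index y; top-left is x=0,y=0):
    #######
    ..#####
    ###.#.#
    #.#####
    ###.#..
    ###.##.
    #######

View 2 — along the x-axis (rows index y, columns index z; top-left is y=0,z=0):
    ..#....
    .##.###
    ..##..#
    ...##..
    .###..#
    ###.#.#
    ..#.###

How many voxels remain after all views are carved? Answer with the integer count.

133 voxels

start: 7×7×7 = 343 voxels
carve view 1 (along z, XY-mask fill 39/49): 273 voxels remain
carve view 2 (along x, YZ-mask fill 24/49): 133 voxels remain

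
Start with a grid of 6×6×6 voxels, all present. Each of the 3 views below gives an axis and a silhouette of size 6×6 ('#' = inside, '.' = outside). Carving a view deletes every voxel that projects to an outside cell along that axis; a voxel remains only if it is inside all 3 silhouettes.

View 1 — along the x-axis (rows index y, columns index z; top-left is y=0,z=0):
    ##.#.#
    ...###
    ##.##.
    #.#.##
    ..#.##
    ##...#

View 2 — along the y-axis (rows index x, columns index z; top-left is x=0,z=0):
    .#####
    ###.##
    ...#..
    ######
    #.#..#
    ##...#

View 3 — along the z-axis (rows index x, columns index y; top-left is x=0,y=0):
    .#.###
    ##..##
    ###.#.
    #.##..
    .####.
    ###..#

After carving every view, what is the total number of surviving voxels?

start: 6×6×6 = 216 voxels
carve view 1 (along x, YZ-mask fill 21/36): 126 voxels remain
carve view 2 (along y, XZ-mask fill 23/36): 82 voxels remain
carve view 3 (along z, XY-mask fill 23/36): 53 voxels remain

voxel count = 53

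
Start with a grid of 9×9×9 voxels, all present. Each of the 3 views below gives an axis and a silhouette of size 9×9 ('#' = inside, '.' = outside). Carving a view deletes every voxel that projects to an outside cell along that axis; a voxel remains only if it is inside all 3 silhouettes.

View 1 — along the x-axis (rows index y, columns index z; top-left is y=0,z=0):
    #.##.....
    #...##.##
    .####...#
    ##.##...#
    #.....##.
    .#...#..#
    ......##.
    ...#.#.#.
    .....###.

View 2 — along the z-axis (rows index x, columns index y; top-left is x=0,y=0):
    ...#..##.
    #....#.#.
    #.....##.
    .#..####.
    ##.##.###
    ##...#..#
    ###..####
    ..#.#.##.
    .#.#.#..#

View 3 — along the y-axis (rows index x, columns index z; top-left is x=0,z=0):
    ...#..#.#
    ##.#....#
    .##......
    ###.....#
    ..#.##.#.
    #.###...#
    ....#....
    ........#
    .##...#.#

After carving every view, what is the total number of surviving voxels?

voxel count = 42

initial block: 9^3 = 729
V1 x: intersect with YZ mask (32 set) -- 288 left
V2 z: intersect with XY mask (40 set) -- 134 left
V3 y: intersect with XZ mask (28 set) -- 42 left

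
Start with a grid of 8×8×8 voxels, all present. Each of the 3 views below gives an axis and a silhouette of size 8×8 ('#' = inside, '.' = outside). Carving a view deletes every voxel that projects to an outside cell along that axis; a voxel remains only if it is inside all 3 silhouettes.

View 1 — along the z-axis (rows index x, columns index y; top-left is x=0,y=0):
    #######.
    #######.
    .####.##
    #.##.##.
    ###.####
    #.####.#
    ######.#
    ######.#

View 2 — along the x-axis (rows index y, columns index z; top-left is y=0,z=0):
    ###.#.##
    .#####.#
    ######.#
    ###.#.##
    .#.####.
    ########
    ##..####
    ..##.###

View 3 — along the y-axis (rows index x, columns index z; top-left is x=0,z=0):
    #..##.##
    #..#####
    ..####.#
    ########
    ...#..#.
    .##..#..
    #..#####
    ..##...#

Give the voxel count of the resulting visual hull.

voxel count = 187

full grid |V| = 512
carve view 1 (along z, XY-mask fill 52/64): 416 voxels remain
carve view 2 (along x, YZ-mask fill 49/64): 322 voxels remain
carve view 3 (along y, XZ-mask fill 38/64): 187 voxels remain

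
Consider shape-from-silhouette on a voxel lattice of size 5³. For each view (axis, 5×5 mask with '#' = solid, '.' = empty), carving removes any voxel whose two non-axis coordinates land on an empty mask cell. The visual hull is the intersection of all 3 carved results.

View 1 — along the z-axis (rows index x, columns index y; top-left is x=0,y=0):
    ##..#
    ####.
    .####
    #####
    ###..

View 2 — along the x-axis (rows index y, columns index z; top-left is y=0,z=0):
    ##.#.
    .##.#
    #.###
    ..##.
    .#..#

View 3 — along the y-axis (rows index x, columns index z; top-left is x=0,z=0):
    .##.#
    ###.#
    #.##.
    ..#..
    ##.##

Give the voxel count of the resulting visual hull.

initial block: 5^3 = 125
[1] z-view keeps 19 columns → grid now 95
[2] x-view keeps 14 columns → grid now 55
[3] y-view keeps 15 columns → grid now 32

voxel count = 32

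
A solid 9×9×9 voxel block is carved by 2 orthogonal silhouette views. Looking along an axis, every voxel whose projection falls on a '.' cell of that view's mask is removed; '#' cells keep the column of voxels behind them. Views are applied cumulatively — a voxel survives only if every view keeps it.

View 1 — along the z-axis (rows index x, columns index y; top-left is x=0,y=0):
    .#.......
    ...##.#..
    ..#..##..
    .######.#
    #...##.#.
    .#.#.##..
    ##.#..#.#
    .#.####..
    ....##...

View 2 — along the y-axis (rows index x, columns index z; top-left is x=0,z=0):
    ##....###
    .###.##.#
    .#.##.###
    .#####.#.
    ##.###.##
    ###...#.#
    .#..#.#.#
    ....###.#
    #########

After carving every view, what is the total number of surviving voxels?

voxel count = 189

before carving: 729 voxels (9×9×9)
after view 1 [z-axis, 34 of 81 cells solid] → remaining = 306
after view 2 [y-axis, 52 of 81 cells solid] → remaining = 189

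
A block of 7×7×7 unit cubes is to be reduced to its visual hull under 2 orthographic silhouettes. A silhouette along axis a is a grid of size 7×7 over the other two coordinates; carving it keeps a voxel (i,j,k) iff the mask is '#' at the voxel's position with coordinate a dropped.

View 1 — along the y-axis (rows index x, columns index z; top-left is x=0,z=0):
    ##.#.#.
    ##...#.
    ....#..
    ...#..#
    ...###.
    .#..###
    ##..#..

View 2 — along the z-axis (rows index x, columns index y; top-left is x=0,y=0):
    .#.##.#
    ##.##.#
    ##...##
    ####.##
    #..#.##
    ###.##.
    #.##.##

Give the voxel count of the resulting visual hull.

voxel count = 94

full grid |V| = 343
carve view 1 (along y, XZ-mask fill 20/49): 140 voxels remain
carve view 2 (along z, XY-mask fill 33/49): 94 voxels remain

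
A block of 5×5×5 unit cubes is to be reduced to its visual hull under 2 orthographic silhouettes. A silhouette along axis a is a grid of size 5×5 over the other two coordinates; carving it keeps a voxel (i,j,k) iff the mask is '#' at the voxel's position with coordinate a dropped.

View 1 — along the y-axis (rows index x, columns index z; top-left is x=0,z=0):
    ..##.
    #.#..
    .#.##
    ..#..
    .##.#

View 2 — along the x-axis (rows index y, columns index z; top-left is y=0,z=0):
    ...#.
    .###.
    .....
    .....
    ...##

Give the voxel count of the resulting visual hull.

voxel count = 14

initial block: 5^3 = 125
after view 1 [y-axis, 11 of 25 cells solid] → remaining = 55
after view 2 [x-axis, 6 of 25 cells solid] → remaining = 14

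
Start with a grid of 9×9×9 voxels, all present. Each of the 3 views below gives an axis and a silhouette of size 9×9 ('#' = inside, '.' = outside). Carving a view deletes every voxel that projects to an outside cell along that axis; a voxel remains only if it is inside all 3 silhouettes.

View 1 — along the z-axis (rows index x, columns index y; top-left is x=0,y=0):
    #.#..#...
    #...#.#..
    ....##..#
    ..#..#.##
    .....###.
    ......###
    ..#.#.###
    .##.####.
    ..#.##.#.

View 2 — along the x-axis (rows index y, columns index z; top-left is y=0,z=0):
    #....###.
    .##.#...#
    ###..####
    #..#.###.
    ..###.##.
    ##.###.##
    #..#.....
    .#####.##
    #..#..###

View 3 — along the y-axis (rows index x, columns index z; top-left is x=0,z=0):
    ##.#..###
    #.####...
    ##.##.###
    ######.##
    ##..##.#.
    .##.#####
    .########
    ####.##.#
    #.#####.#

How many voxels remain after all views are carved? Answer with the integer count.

voxel count = 144

start: 9×9×9 = 729 voxels
V1 z: intersect with XY mask (34 set) -- 306 left
V2 x: intersect with YZ mask (46 set) -- 186 left
V3 y: intersect with XZ mask (60 set) -- 144 left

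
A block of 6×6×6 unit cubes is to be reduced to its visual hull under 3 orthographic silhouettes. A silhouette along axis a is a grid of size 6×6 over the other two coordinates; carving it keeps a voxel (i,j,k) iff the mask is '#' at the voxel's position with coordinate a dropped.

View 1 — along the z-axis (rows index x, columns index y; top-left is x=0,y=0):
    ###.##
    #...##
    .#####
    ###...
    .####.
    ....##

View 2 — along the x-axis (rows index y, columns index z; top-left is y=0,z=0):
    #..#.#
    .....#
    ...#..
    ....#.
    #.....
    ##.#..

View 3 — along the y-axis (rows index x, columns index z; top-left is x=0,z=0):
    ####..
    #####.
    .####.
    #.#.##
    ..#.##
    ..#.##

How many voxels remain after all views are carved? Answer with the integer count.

before carving: 216 voxels (6×6×6)
  1. axis=2 (XY plane), |mask|=22  ⇒  voxels=132
  2. axis=0 (YZ plane), |mask|=10  ⇒  voxels=36
  3. axis=1 (XZ plane), |mask|=23  ⇒  voxels=22

|visual hull| = 22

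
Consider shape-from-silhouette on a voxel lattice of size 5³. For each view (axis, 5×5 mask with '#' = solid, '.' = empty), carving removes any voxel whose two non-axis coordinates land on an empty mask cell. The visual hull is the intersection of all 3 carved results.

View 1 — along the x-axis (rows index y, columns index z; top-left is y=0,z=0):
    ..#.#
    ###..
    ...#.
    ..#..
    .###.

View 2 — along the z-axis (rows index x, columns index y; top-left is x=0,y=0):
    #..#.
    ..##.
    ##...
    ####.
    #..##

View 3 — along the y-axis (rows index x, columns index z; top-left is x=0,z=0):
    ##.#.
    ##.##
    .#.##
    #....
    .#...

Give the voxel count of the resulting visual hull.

full grid |V| = 125
after view 1 [x-axis, 10 of 25 cells solid] → remaining = 50
after view 2 [z-axis, 13 of 25 cells solid] → remaining = 23
after view 3 [y-axis, 12 of 25 cells solid] → remaining = 5

remaining voxels: 5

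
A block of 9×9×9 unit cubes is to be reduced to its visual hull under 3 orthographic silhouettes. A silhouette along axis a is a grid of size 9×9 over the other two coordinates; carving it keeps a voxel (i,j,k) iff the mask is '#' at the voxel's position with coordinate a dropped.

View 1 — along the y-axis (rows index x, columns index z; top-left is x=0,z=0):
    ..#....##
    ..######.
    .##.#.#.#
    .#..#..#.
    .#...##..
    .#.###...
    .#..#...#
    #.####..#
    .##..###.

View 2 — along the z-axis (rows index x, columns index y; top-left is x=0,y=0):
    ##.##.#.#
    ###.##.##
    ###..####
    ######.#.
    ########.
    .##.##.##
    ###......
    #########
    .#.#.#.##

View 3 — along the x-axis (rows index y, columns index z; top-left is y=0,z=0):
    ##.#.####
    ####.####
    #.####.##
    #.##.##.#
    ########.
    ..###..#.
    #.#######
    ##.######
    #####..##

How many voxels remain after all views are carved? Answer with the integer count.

189 voxels

full grid |V| = 729
carve view 1 (along y, XZ-mask fill 38/81): 342 voxels remain
carve view 2 (along z, XY-mask fill 58/81): 252 voxels remain
carve view 3 (along x, YZ-mask fill 63/81): 189 voxels remain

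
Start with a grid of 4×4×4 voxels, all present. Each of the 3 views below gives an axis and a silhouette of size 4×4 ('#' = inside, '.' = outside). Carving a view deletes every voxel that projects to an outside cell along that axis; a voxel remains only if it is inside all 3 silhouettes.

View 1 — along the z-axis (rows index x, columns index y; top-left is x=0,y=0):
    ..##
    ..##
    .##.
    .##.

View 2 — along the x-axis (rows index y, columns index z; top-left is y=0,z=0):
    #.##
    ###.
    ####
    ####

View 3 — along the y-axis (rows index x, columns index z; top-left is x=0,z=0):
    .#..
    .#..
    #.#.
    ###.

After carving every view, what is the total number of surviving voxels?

initial block: 4^3 = 64
[1] z-view keeps 8 columns → grid now 32
[2] x-view keeps 14 columns → grid now 30
[3] y-view keeps 7 columns → grid now 14

14 voxels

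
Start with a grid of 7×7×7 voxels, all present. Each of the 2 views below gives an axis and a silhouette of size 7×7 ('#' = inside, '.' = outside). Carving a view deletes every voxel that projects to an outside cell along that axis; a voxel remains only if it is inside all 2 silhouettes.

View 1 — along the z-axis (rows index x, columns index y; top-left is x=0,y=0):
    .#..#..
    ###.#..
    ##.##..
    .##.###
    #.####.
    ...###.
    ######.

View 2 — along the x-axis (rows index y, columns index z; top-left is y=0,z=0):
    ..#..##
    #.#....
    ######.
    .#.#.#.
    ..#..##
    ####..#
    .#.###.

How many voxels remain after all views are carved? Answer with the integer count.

|visual hull| = 103

before carving: 343 voxels (7×7×7)
  1. axis=2 (XY plane), |mask|=29  ⇒  voxels=203
  2. axis=0 (YZ plane), |mask|=26  ⇒  voxels=103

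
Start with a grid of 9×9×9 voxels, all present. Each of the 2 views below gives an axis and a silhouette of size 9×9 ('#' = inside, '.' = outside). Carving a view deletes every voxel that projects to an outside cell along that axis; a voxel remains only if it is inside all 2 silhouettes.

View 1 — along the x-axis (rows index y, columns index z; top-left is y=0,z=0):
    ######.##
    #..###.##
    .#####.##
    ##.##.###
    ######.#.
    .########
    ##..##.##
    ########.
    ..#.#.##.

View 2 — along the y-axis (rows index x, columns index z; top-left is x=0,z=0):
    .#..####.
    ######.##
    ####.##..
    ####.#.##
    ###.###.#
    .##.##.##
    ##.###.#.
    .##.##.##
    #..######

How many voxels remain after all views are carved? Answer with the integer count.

voxel count = 404

start: 9×9×9 = 729 voxels
step 1: project along x, AND mask (61/81) → |grid| = 549
step 2: project along y, AND mask (58/81) → |grid| = 404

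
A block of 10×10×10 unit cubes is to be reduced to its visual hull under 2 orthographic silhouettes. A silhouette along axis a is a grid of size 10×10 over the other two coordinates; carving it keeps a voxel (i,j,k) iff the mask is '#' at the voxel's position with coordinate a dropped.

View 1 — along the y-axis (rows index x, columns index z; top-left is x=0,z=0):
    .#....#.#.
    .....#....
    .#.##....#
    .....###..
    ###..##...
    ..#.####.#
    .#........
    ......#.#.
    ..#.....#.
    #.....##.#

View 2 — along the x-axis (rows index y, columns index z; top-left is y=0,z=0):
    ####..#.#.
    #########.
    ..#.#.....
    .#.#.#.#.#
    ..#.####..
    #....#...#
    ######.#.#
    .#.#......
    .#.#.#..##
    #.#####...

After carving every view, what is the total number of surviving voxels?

start: 10×10×10 = 1000 voxels
carve view 1 (along y, XZ-mask fill 31/100): 310 voxels remain
carve view 2 (along x, YZ-mask fill 51/100): 154 voxels remain

|visual hull| = 154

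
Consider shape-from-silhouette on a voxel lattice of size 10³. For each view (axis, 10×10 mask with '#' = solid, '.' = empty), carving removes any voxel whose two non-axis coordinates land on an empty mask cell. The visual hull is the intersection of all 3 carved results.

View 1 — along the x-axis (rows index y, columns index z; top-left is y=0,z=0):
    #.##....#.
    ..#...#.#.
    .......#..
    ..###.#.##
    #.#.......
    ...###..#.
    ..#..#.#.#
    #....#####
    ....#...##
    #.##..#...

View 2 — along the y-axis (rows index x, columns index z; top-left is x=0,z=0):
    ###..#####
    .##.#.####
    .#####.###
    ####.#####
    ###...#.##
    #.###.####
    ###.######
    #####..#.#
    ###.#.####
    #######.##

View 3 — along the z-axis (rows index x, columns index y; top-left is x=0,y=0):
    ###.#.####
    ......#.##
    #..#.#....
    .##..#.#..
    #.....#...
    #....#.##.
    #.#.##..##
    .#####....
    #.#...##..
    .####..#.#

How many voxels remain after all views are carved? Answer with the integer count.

|visual hull| = 134

before carving: 1000 voxels (10×10×10)
V1 x: intersect with YZ mask (37 set) -- 370 left
V2 y: intersect with XZ mask (79 set) -- 298 left
V3 z: intersect with XY mask (45 set) -- 134 left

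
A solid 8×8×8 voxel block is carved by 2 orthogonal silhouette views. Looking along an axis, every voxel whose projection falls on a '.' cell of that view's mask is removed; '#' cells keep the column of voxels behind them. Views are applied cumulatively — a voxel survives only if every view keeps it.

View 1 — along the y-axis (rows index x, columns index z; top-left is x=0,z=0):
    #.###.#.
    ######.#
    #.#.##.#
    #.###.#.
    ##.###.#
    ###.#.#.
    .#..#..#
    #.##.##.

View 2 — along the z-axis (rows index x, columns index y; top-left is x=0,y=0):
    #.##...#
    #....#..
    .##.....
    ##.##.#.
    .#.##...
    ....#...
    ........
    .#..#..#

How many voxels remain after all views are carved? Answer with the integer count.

voxel count = 107

start: 8×8×8 = 512 voxels
carve view 1 (along y, XZ-mask fill 41/64): 328 voxels remain
carve view 2 (along z, XY-mask fill 20/64): 107 voxels remain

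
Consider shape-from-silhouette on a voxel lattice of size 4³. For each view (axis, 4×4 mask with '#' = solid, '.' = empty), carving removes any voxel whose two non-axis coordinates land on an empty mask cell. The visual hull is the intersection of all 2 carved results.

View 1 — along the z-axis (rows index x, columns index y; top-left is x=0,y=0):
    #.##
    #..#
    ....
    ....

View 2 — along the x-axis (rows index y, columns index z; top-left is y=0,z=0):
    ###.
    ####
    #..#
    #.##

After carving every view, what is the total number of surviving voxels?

remaining voxels: 14

initial block: 4^3 = 64
V1 z: intersect with XY mask (5 set) -- 20 left
V2 x: intersect with YZ mask (12 set) -- 14 left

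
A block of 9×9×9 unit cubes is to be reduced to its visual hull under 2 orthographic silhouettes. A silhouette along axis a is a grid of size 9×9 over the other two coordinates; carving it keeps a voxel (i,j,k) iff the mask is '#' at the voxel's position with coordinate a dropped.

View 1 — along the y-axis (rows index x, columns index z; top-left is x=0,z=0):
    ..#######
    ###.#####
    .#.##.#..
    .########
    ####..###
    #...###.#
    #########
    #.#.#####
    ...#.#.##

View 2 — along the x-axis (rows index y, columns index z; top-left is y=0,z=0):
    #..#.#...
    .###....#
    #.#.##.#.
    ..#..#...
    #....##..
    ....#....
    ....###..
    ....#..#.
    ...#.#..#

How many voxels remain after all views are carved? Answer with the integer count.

voxel count = 172

initial block: 9^3 = 729
V1 y: intersect with XZ mask (59 set) -- 531 left
V2 x: intersect with YZ mask (26 set) -- 172 left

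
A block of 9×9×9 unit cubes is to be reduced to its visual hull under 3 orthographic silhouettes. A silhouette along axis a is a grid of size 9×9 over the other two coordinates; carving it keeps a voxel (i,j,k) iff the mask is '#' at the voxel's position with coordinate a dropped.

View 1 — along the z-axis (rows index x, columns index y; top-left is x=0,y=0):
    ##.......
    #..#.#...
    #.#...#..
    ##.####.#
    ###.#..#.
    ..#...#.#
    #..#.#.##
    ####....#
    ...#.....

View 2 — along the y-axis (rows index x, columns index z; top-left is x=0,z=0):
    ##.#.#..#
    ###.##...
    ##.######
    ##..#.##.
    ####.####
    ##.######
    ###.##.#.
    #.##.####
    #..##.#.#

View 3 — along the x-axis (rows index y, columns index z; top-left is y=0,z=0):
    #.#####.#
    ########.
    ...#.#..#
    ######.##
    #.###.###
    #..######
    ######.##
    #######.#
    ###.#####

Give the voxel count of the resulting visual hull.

initial block: 9^3 = 729
carve view 1 (along z, XY-mask fill 34/81): 306 voxels remain
carve view 2 (along y, XZ-mask fill 57/81): 218 voxels remain
carve view 3 (along x, YZ-mask fill 64/81): 167 voxels remain

remaining voxels: 167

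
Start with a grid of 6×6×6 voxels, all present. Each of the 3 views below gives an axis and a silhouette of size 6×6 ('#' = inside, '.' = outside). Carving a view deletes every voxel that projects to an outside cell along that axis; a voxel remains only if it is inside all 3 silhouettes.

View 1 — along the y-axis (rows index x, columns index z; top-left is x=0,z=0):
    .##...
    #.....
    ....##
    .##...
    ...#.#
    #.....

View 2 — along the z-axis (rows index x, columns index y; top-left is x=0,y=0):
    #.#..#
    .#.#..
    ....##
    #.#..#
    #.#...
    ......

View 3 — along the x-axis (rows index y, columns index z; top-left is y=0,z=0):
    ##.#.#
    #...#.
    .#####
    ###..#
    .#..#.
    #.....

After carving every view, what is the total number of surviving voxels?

initial block: 6^3 = 216
V1 y: intersect with XZ mask (10 set) -- 60 left
V2 z: intersect with XY mask (12 set) -- 22 left
V3 x: intersect with YZ mask (18 set) -- 13 left

|visual hull| = 13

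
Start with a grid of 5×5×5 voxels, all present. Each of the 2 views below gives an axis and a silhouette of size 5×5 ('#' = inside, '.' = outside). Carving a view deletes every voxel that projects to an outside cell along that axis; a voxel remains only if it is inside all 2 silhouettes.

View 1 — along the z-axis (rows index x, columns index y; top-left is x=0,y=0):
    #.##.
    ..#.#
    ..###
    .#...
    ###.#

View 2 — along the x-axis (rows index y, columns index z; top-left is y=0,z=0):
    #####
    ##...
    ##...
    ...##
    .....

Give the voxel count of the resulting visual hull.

|visual hull| = 26

before carving: 125 voxels (5×5×5)
  1. axis=2 (XY plane), |mask|=13  ⇒  voxels=65
  2. axis=0 (YZ plane), |mask|=11  ⇒  voxels=26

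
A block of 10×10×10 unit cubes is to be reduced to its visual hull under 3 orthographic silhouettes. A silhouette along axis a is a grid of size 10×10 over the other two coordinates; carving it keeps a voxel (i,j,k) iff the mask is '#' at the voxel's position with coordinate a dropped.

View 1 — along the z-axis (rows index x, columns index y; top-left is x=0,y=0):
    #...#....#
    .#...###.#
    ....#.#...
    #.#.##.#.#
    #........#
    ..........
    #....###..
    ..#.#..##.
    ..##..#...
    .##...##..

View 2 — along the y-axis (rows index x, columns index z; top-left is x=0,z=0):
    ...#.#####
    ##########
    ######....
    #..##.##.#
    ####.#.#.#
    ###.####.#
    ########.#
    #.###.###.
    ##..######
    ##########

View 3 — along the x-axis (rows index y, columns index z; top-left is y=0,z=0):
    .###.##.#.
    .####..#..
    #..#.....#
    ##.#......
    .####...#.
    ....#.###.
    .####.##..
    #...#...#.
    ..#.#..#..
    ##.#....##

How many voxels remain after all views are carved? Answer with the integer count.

before carving: 1000 voxels (10×10×10)
  1. axis=2 (XY plane), |mask|=33  ⇒  voxels=330
  2. axis=1 (XZ plane), |mask|=77  ⇒  voxels=258
  3. axis=0 (YZ plane), |mask|=43  ⇒  voxels=116

|visual hull| = 116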